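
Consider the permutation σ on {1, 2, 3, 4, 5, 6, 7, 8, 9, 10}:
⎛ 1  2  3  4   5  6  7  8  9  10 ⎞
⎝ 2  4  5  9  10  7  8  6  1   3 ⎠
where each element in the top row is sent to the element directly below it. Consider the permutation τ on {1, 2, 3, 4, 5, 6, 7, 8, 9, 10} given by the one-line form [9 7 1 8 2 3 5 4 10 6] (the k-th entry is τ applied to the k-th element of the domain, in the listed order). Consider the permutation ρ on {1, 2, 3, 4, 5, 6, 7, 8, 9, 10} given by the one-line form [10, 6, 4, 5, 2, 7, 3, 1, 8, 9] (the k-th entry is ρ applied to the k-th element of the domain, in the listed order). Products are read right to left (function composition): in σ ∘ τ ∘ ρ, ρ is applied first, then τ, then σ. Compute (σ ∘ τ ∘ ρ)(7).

Apply the permutations in order: ρ(7) = 3, then τ(3) = 1, then σ(1) = 2. So (σ ∘ τ ∘ ρ)(7) = 2.

2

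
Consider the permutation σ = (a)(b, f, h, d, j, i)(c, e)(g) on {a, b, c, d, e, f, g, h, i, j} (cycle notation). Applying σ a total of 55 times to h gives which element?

d

h lies in the 6-cycle (b, f, h, d, j, i).
Powers repeat with period 6 on this cycle, and 55 mod 6 = 1, so σ^55(h) = σ^1(h).
Advancing 1 step from h: h → d.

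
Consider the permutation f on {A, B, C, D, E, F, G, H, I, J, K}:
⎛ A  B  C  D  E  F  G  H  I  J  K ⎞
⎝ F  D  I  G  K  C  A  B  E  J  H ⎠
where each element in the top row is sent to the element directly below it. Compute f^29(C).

Tracing C → I → … returns to C after 10 steps, so C lies in a 10-cycle (A F C I E K H B D G).
On a 10-cycle, f^10 is the identity, so f^29 = f^9 there (29 ≡ 9 mod 10).
Stepping 9 places around the cycle: C → I → E → K → H → B → D → G → A → F.

F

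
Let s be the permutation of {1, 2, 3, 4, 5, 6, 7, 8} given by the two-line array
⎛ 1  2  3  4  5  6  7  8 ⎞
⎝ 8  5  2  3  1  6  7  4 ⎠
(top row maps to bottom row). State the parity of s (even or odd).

In disjoint-cycle form the cycle lengths are 6, 1, 1.
A cycle of length ℓ contributes ℓ−1 transpositions, so s is a product of 5 transpositions — odd.

odd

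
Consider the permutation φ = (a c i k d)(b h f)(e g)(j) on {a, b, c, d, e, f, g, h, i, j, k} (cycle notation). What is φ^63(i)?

a

i lies in the 5-cycle (a c i k d).
On a 5-cycle, φ^5 is the identity, so φ^63 = φ^3 there (63 ≡ 3 mod 5).
Advancing 3 steps from i: i → k → d → a.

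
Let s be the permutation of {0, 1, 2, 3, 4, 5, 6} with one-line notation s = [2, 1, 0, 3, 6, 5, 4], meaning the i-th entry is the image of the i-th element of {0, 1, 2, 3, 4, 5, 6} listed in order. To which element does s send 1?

1 is element number 2 of the domain, and entry number 2 of the one-line form is 1, so s(1) = 1.

1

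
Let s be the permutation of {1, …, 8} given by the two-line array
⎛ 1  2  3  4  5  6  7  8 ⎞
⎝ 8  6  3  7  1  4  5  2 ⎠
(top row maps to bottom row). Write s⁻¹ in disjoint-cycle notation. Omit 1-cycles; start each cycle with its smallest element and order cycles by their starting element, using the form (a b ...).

The cycle decomposition of s is (1 8 2 6 4 7 5).
Reversing each cycle (and rotating so the smallest element leads) gives s⁻¹ = (1 5 7 4 6 2 8).

(1 5 7 4 6 2 8)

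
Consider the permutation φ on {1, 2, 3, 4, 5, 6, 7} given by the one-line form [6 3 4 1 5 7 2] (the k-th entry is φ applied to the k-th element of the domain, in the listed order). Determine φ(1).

6

1 is element number 1 of the domain, and entry number 1 of the one-line form is 6, so φ(1) = 6.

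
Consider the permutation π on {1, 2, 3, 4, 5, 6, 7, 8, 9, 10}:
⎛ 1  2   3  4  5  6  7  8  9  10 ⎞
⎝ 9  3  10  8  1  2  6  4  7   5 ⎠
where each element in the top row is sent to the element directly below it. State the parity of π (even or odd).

even

In disjoint-cycle form the cycle lengths are 8, 2.
A cycle of length ℓ contributes ℓ−1 transpositions, so π is a product of 7 + 1 = 8 transpositions — even.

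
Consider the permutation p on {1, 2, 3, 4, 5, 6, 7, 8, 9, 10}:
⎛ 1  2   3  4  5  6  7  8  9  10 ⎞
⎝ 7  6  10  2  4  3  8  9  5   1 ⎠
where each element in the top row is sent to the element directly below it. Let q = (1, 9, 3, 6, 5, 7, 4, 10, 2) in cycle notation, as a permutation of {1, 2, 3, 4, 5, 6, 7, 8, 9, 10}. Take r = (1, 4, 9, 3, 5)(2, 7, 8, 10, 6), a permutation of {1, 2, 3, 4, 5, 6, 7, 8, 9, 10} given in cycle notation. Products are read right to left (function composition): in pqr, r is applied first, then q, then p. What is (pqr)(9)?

3

(pqr)(9) = p(q(r(9))). r(9) = 3, then q(3) = 6, then p(6) = 3, so the result is 3.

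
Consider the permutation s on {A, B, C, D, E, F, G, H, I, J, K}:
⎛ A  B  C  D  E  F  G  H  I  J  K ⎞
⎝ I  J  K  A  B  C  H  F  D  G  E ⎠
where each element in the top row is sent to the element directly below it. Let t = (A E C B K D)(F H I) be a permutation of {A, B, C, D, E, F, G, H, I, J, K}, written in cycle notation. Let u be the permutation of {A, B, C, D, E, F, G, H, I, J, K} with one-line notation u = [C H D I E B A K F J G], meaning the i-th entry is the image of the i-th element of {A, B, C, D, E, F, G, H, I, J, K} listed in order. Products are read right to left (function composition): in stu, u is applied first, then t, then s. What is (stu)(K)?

Chase K: u(K) = G; t(G) = G; s(G) = H. Hence (stu)(K) = H.

H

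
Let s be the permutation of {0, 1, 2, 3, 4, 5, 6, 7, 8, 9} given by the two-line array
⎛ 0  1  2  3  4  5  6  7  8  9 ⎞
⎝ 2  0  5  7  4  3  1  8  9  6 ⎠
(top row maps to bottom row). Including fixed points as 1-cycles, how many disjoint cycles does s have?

2

The cycle decomposition is (0 2 5 3 7 8 9 6 1)(4), which has 2 cycles (counting 1-cycles).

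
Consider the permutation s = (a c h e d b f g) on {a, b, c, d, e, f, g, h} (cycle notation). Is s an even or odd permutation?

odd

The cycle lengths are 8.
A cycle of length ℓ contributes ℓ−1 transpositions, so s is a product of 7 transpositions — odd.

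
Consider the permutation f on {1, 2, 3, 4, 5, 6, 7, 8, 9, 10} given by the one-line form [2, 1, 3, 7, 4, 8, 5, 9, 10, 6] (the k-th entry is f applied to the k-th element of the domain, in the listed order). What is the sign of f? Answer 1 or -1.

In disjoint-cycle form the cycle lengths are 4, 3, 2, 1.
A cycle of length ℓ contributes ℓ−1 transpositions, so f is a product of 3 + 2 + 1 = 6 transpositions — even.

1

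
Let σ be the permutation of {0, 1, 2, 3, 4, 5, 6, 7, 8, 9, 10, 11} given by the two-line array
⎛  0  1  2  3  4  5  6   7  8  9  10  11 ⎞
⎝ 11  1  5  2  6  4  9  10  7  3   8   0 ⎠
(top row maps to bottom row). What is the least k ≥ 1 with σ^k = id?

Decomposing into disjoint cycles gives cycle lengths 6, 3, 2, 1.
Since disjoint cycles commute, ord(σ) = lcm(6, 3, 2) = 6.

6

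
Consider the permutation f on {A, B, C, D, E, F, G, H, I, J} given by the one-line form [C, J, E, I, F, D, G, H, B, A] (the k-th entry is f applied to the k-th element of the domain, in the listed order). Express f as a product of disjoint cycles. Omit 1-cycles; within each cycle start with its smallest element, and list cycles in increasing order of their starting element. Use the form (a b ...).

From A: A → C → E → F → D → I → B → J → A, closing the cycle (A C E F D I B J).
Repeating from the next unused element and collecting all non-trivial cycles gives (A C E F D I B J).

(A C E F D I B J)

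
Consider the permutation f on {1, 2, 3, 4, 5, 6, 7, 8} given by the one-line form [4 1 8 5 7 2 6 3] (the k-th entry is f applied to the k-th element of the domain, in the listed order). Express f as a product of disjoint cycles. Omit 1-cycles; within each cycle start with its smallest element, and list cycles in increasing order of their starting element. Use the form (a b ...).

(1 4 5 7 6 2)(3 8)

Start at 1 and follow images: 1 → 4 → 5 → 7 → 6 → 2 → 1, giving the cycle (1 4 5 7 6 2).
Repeating from the next unused element and collecting all non-trivial cycles gives (1 4 5 7 6 2)(3 8).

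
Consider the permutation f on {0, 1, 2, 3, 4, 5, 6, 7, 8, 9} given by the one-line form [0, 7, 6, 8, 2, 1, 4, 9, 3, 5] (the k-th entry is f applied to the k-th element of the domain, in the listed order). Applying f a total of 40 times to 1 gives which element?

1

Tracing 1 → 7 → … returns to 1 after 4 steps, so 1 lies in a 4-cycle (1, 7, 9, 5).
Powers repeat with period 4 on this cycle, and 40 mod 4 = 0, so f^40(1) = f^0(1).
So f^40(1) = 1.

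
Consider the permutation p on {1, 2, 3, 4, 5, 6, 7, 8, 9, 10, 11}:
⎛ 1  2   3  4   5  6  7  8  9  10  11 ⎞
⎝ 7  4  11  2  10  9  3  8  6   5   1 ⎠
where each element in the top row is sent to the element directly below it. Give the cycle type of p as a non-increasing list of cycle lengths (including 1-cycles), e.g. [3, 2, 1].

The disjoint cycles are (1 7 3 11)(2 4)(5 10)(6 9)(8), with lengths 4, 2, 2, 2, 1 in non-increasing order.

[4, 2, 2, 2, 1]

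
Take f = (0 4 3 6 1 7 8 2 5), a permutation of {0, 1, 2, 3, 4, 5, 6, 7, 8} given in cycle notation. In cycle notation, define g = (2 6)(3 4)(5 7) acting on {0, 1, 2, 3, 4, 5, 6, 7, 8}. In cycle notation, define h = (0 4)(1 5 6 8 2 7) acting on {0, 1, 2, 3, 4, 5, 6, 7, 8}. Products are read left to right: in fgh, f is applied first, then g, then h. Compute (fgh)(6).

Chase 6: f(6) = 1; g(1) = 1; h(1) = 5. Hence (fgh)(6) = 5.

5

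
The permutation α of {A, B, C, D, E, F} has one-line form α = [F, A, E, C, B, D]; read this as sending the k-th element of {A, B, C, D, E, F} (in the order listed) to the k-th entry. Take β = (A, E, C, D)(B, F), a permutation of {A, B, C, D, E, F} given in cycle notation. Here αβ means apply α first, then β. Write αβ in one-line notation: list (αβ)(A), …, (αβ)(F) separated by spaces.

Chase each element through α then β: A → F → B; B → A → E; C → E → C; D → C → D; E → B → F; F → D → A.
Collecting the images, αβ = [B E C D F A].

B E C D F A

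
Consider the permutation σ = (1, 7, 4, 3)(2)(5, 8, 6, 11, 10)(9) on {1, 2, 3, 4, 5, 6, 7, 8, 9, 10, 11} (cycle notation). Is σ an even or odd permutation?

odd

The cycle lengths are 5, 4, 1, 1.
A cycle is odd iff its length is even; σ has 1 even-length cycle, so sgn(σ) = (−1)^1 and σ is odd.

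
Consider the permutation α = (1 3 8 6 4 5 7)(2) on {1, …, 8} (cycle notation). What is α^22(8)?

6

8 lies in the 7-cycle (1 3 8 6 4 5 7).
Powers repeat with period 7 on this cycle, and 22 mod 7 = 1, so α^22(8) = α^1(8).
Advancing 1 step from 8: 8 → 6.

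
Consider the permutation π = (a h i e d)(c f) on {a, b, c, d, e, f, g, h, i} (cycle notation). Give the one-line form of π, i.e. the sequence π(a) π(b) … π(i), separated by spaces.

Reading each image from the cycles: a↦h, b↦b, c↦f, d↦a, e↦d, f↦c, g↦g, h↦i, i↦e.
So the one-line form is h b f a d c g i e.

h b f a d c g i e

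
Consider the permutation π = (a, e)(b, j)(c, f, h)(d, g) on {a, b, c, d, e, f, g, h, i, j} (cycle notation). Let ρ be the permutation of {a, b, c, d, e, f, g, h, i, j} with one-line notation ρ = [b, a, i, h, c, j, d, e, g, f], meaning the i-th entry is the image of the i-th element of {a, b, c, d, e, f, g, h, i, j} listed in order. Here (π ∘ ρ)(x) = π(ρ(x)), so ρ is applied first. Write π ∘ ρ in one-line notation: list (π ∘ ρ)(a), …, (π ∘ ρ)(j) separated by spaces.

(π ∘ ρ)(x) = π(ρ(x)). Computing each image: π(ρ(a)) = π(b) = j, π(ρ(b)) = π(a) = e, π(ρ(c)) = π(i) = i, π(ρ(d)) = π(h) = c, π(ρ(e)) = π(c) = f, π(ρ(f)) = π(j) = b, π(ρ(g)) = π(d) = g, π(ρ(h)) = π(e) = a, π(ρ(i)) = π(g) = d, π(ρ(j)) = π(f) = h.
Hence π ∘ ρ = [j e i c f b g a d h].

j e i c f b g a d h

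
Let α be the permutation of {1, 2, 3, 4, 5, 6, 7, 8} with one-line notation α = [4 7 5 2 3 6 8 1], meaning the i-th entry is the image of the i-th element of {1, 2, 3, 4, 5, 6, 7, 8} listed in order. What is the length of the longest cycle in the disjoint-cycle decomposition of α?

Decomposing into disjoint cycles gives (1, 4, 2, 7, 8)(3, 5); the longest has length 5.

5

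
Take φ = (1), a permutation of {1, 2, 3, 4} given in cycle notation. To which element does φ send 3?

3 does not appear in any cycle of φ, so it is a fixed point: φ(3) = 3.

3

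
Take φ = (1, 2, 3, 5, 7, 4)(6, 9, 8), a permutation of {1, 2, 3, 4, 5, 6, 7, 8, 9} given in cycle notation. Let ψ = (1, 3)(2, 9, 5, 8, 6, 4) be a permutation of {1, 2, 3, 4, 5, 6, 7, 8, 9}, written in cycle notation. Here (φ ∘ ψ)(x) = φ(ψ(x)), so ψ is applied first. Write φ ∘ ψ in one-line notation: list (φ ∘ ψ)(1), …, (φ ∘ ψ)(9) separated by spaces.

(φ ∘ ψ)(x) = φ(ψ(x)). Computing each image: φ(ψ(1)) = φ(3) = 5, φ(ψ(2)) = φ(9) = 8, φ(ψ(3)) = φ(1) = 2, φ(ψ(4)) = φ(2) = 3, φ(ψ(5)) = φ(8) = 6, φ(ψ(6)) = φ(4) = 1, φ(ψ(7)) = φ(7) = 4, φ(ψ(8)) = φ(6) = 9, φ(ψ(9)) = φ(5) = 7.
Hence φ ∘ ψ = [5 8 2 3 6 1 4 9 7].

5 8 2 3 6 1 4 9 7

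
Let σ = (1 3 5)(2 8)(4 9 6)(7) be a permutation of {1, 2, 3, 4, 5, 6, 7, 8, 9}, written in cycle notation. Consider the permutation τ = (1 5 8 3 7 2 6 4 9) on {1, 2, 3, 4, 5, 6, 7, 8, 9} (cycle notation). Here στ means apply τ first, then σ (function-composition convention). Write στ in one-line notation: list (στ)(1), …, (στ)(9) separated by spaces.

1 4 7 6 2 9 8 5 3

For each element, apply τ then σ: 1 → 5 → 1; 2 → 6 → 4; 3 → 7 → 7; 4 → 9 → 6; 5 → 8 → 2; 6 → 4 → 9; 7 → 2 → 8; 8 → 3 → 5; 9 → 1 → 3.
So στ in one-line form is 1 4 7 6 2 9 8 5 3.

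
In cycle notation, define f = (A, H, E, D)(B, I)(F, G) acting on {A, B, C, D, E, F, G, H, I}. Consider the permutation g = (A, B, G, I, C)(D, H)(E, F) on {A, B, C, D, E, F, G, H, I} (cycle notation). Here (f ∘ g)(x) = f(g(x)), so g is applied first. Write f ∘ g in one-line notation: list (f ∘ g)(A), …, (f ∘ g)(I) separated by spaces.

(f ∘ g)(x) = f(g(x)). Computing each image: f(g(A)) = f(B) = I, f(g(B)) = f(G) = F, f(g(C)) = f(A) = H, f(g(D)) = f(H) = E, f(g(E)) = f(F) = G, f(g(F)) = f(E) = D, f(g(G)) = f(I) = B, f(g(H)) = f(D) = A, f(g(I)) = f(C) = C.
Hence f ∘ g = [I F H E G D B A C].

I F H E G D B A C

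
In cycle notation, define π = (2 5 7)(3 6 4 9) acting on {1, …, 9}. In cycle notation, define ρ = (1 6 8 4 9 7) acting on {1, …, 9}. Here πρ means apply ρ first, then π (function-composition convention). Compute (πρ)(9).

ρ(9) = 7, then π(7) = 2; composing gives (πρ)(9) = 2.

2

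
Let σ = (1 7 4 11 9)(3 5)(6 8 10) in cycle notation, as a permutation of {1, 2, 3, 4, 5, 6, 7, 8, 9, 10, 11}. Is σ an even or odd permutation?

The cycle lengths are 5, 3, 2, 1.
A cycle is odd iff its length is even; σ has 1 even-length cycle, so sgn(σ) = (−1)^1 and σ is odd.

odd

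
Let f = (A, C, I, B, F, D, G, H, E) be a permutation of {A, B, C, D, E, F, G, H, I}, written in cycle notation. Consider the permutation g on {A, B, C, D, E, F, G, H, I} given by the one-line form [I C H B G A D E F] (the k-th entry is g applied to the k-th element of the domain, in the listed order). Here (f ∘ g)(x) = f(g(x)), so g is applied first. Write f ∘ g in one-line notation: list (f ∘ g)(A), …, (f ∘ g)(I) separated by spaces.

For each element, apply g then f: A → I → B; B → C → I; C → H → E; D → B → F; E → G → H; F → A → C; G → D → G; H → E → A; I → F → D.
So f ∘ g in one-line form is B I E F H C G A D.

B I E F H C G A D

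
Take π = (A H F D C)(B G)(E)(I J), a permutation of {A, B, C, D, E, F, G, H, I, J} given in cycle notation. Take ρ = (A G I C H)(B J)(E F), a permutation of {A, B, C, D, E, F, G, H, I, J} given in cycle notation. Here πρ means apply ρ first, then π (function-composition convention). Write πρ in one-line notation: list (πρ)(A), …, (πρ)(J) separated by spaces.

B I F C D E J H A G

(πρ)(x) = π(ρ(x)). Computing each image: π(ρ(A)) = π(G) = B, π(ρ(B)) = π(J) = I, π(ρ(C)) = π(H) = F, π(ρ(D)) = π(D) = C, π(ρ(E)) = π(F) = D, π(ρ(F)) = π(E) = E, π(ρ(G)) = π(I) = J, π(ρ(H)) = π(A) = H, π(ρ(I)) = π(C) = A, π(ρ(J)) = π(B) = G.
Hence πρ = [B I F C D E J H A G].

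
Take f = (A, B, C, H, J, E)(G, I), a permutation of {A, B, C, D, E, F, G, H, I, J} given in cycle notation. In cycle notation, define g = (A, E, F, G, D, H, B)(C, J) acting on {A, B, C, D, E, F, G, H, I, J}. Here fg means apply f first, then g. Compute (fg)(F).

G

(fg)(F) = g(f(F)). f(F) = F, then g(F) = G. So (fg)(F) = G.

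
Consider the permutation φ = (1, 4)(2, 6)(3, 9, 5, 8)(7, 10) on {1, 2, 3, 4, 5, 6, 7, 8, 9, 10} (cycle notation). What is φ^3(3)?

3 lies in the 4-cycle (3, 9, 5, 8).
Advancing 3 steps from 3: 3 → 9 → 5 → 8.

8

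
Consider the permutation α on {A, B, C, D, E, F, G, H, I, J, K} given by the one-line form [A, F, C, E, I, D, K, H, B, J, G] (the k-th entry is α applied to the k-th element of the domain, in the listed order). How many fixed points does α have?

The fixed points (elements with α(x) = x) are {A, C, H, J}, so there are 4.

4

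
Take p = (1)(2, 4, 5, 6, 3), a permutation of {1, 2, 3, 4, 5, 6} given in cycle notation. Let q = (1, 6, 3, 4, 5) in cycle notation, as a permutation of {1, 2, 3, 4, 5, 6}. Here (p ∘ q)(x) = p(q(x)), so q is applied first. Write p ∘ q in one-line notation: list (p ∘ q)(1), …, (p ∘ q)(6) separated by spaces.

3 4 5 6 1 2

(p ∘ q)(x) = p(q(x)). Computing each image: p(q(1)) = p(6) = 3, p(q(2)) = p(2) = 4, p(q(3)) = p(4) = 5, p(q(4)) = p(5) = 6, p(q(5)) = p(1) = 1, p(q(6)) = p(3) = 2.
Hence p ∘ q = [3 4 5 6 1 2].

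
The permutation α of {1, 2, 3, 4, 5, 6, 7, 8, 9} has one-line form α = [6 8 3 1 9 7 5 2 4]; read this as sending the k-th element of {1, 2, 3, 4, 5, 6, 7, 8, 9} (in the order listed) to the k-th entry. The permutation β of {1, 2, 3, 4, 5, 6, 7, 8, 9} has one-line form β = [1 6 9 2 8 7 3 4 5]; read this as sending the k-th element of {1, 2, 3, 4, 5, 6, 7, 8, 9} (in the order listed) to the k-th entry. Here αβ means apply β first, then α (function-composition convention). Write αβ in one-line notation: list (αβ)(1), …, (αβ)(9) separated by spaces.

6 7 4 8 2 5 3 1 9

(αβ)(x) = α(β(x)). Computing each image: α(β(1)) = α(1) = 6, α(β(2)) = α(6) = 7, α(β(3)) = α(9) = 4, α(β(4)) = α(2) = 8, α(β(5)) = α(8) = 2, α(β(6)) = α(7) = 5, α(β(7)) = α(3) = 3, α(β(8)) = α(4) = 1, α(β(9)) = α(5) = 9.
Hence αβ = [6 7 4 8 2 5 3 1 9].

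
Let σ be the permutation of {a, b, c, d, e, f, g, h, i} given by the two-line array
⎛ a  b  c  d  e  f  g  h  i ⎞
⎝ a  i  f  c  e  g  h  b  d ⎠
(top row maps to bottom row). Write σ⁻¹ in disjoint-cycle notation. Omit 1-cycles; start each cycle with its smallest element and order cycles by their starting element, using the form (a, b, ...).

(b, h, g, f, c, d, i)

The cycle decomposition of σ is (b, i, d, c, f, g, h).
The inverse reverses every cycle; in canonical form, σ⁻¹ = (b, h, g, f, c, d, i).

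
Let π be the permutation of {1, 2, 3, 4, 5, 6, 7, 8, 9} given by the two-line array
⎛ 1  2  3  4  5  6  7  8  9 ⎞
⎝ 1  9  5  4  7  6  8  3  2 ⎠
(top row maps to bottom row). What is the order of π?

4

The disjoint-cycle form of π has cycle lengths 4, 2, 1, 1, 1.
The order is lcm(4, 2) = 4.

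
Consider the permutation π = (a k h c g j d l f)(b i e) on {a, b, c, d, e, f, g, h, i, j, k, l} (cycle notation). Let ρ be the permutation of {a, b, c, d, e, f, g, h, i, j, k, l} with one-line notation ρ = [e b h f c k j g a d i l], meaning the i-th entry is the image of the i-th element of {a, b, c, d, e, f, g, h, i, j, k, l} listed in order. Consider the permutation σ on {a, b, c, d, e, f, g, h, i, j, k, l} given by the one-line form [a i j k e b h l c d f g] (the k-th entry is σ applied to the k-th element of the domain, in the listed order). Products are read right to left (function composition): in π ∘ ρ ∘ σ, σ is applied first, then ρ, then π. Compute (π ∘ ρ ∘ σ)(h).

f

Chase h: σ(h) = l; ρ(l) = l; π(l) = f. Hence (π ∘ ρ ∘ σ)(h) = f.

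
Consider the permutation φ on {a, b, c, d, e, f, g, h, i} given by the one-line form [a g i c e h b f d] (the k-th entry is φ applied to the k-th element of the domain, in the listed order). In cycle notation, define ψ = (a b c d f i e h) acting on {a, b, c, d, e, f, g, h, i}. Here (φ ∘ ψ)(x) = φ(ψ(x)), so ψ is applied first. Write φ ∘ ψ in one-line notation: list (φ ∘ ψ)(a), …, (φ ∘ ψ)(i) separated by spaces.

g i c h f d b a e

(φ ∘ ψ)(x) = φ(ψ(x)). Computing each image: φ(ψ(a)) = φ(b) = g, φ(ψ(b)) = φ(c) = i, φ(ψ(c)) = φ(d) = c, φ(ψ(d)) = φ(f) = h, φ(ψ(e)) = φ(h) = f, φ(ψ(f)) = φ(i) = d, φ(ψ(g)) = φ(g) = b, φ(ψ(h)) = φ(a) = a, φ(ψ(i)) = φ(e) = e.
Hence φ ∘ ψ = [g i c h f d b a e].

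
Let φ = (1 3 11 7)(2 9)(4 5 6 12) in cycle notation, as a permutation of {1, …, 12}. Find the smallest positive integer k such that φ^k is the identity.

4

The disjoint cycles have lengths 4, 4, 2, 1, 1.
Since disjoint cycles commute, ord(φ) = lcm(4, 4, 2) = 4.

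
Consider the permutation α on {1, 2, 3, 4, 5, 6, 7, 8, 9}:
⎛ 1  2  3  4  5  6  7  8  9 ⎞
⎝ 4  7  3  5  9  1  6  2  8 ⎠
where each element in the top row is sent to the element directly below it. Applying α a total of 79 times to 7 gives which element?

Tracing 7 → 6 → … returns to 7 after 8 steps, so 7 lies in an 8-cycle (1 4 5 9 8 2 7 6).
Since the cycle has length 8, α^79 acts on it the same as α^7 (79 mod 8 = 7).
Advancing 7 steps from 7: 7 → 6 → 1 → 4 → 5 → 9 → 8 → 2.

2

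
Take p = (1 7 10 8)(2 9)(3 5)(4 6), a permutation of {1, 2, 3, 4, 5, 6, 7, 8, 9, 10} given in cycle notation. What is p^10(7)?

7 lies in the 4-cycle (1 7 10 8).
Since the cycle has length 4, p^10 acts on it the same as p^2 (10 mod 4 = 2).
Stepping 2 places around the cycle: 7 → 10 → 8.

8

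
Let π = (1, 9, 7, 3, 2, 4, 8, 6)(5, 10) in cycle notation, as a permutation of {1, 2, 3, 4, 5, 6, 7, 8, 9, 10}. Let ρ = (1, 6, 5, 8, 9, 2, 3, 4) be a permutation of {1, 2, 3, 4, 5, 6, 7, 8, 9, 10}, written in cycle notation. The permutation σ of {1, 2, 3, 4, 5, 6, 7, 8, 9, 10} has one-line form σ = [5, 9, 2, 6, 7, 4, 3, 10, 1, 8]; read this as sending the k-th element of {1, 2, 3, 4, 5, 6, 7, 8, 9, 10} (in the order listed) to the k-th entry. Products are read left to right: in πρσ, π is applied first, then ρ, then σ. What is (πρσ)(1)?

Chase 1: π(1) = 9; ρ(9) = 2; σ(2) = 9. Hence (πρσ)(1) = 9.

9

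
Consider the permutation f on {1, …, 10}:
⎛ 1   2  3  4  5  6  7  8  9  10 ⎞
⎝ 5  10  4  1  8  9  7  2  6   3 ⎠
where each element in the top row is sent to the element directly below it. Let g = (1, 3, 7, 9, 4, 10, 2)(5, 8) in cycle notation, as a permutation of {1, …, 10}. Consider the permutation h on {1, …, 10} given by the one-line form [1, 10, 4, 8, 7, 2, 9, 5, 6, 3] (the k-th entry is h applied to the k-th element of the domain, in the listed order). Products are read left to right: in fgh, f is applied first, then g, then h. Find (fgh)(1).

(fgh)(1) = h(g(f(1))). f(1) = 5, then g(5) = 8, then h(8) = 5, so the result is 5.

5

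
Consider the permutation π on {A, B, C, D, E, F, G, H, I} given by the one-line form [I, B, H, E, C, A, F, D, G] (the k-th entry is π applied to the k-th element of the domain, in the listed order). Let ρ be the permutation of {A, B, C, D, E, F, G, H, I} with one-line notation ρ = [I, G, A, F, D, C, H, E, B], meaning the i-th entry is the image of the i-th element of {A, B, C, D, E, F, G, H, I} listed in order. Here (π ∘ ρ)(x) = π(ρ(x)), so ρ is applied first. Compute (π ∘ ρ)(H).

C

ρ(H) = E, then π(E) = C; composing gives (π ∘ ρ)(H) = C.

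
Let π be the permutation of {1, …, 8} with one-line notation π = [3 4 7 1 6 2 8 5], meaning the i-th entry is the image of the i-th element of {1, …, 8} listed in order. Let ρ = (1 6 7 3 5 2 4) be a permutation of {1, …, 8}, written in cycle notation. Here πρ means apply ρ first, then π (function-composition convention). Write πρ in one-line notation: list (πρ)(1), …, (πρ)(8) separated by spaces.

For each element, apply ρ then π: 1 → 6 → 2; 2 → 4 → 1; 3 → 5 → 6; 4 → 1 → 3; 5 → 2 → 4; 6 → 7 → 8; 7 → 3 → 7; 8 → 8 → 5.
Collecting the images, πρ = [2 1 6 3 4 8 7 5].

2 1 6 3 4 8 7 5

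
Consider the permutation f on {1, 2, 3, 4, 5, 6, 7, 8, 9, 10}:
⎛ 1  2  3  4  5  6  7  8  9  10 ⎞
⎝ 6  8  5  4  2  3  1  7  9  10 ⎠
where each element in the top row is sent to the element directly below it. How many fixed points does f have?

3

The fixed points (elements with f(x) = x) are {4, 9, 10}, so there are 3.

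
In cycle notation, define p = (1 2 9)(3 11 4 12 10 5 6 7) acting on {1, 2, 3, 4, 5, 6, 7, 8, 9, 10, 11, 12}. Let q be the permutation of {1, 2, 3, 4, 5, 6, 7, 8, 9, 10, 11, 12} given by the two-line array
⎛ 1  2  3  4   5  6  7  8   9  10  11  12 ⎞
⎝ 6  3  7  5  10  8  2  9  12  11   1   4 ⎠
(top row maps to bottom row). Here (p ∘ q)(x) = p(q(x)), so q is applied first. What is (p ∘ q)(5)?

5

First apply q: q(5) = 10, then p(10) = 5. Thus (p ∘ q)(5) = 5.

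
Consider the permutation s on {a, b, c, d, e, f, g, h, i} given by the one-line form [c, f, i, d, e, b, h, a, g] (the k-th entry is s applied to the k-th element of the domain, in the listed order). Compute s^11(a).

Tracing a → c → … returns to a after 5 steps, so a lies in a 5-cycle (a c i g h).
Since the cycle has length 5, s^11 acts on it the same as s^1 (11 mod 5 = 1).
Stepping 1 place around the cycle: a → c.

c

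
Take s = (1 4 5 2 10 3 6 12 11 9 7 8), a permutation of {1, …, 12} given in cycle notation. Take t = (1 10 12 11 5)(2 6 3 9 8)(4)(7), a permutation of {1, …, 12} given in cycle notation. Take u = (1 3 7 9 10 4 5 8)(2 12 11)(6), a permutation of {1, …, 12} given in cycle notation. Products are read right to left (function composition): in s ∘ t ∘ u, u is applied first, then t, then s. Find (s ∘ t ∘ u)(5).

(s ∘ t ∘ u)(5) = s(t(u(5))). u(5) = 8, then t(8) = 2, then s(2) = 10, so the result is 10.

10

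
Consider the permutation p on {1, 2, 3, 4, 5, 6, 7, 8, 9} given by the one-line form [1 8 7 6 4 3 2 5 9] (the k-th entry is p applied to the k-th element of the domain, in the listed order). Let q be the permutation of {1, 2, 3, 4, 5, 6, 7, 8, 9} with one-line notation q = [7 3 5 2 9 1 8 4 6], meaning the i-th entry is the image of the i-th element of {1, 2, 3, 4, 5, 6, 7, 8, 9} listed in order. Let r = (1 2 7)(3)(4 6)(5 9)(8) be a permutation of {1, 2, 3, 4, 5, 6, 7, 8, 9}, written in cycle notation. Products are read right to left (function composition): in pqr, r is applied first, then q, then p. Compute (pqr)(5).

3

(pqr)(5) = p(q(r(5))). r(5) = 9, then q(9) = 6, then p(6) = 3, so the result is 3.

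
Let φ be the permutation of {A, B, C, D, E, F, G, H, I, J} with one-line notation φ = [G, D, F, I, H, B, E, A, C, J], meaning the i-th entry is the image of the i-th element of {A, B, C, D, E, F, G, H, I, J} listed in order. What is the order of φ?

Writing φ as disjoint cycles, the cycle lengths are 5, 4, 1.
The order is lcm(5, 4) = 20.

20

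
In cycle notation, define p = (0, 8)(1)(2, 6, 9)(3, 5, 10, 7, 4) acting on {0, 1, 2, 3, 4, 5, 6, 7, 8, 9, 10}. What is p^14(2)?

9

2 lies in the 3-cycle (2, 6, 9).
Powers repeat with period 3 on this cycle, and 14 mod 3 = 2, so p^14(2) = p^2(2).
Stepping 2 places around the cycle: 2 → 6 → 9.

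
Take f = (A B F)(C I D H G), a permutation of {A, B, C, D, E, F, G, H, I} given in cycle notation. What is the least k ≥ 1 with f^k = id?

15

The disjoint cycles have lengths 5, 3, 1.
The order of f is the least common multiple of its cycle lengths: lcm(5, 3) = 15.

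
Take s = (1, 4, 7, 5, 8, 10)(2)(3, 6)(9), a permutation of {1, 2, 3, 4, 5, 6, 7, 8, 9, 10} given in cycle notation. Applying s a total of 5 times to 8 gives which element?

5

8 lies in the 6-cycle (1, 4, 7, 5, 8, 10).
Advancing 5 steps from 8: 8 → 10 → 1 → 4 → 7 → 5.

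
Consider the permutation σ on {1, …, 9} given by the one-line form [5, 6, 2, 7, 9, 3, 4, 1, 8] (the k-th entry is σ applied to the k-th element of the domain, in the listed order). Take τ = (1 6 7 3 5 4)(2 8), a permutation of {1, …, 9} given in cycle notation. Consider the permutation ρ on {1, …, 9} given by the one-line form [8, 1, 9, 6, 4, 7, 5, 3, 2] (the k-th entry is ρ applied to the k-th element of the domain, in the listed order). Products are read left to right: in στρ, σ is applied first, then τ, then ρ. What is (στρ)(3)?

3

(στρ)(3) = ρ(τ(σ(3))). σ(3) = 2, then τ(2) = 8, then ρ(8) = 3, so the result is 3.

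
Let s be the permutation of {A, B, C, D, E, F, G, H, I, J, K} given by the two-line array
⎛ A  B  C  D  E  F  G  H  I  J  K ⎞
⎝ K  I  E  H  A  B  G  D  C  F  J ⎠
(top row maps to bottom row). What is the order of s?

8

Decomposing into disjoint cycles gives cycle lengths 8, 2, 1.
Since disjoint cycles commute, ord(s) = lcm(8, 2) = 8.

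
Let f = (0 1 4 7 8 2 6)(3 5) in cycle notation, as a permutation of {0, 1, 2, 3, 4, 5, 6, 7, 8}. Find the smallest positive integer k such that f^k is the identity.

The cycle type of f is (7, 2).
Since disjoint cycles commute, ord(f) = lcm(7, 2) = 14.

14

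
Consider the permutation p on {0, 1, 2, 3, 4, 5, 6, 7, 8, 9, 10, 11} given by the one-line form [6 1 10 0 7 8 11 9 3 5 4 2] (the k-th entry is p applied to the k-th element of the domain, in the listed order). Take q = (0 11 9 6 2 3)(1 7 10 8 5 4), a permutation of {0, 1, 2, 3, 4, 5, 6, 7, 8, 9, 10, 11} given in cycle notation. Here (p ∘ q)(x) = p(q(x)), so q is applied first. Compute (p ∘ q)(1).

(p ∘ q)(1) = p(q(1)). q(1) = 7, then p(7) = 9. So (p ∘ q)(1) = 9.

9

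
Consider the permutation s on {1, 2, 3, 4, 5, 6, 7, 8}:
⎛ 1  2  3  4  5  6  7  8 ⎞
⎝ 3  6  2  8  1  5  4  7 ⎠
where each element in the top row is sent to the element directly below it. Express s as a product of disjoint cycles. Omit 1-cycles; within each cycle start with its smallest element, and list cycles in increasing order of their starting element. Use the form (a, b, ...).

(1, 3, 2, 6, 5)(4, 8, 7)

Start at 1 and follow images: 1 → 3 → 2 → 6 → 5 → 1, giving the cycle (1, 3, 2, 6, 5).
Continuing from each remaining unvisited element yields (1, 3, 2, 6, 5)(4, 8, 7).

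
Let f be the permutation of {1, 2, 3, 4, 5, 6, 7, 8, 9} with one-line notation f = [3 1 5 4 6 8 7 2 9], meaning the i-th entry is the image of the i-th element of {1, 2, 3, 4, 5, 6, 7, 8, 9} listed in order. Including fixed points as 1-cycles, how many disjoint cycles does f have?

4

The cycle decomposition is (1 3 5 6 8 2)(4)(7)(9), which has 4 cycles (counting 1-cycles).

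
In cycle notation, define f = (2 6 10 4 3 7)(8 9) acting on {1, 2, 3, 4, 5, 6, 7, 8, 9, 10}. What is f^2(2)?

2 lies in the 6-cycle (2 6 10 4 3 7).
Advancing 2 steps from 2: 2 → 6 → 10.

10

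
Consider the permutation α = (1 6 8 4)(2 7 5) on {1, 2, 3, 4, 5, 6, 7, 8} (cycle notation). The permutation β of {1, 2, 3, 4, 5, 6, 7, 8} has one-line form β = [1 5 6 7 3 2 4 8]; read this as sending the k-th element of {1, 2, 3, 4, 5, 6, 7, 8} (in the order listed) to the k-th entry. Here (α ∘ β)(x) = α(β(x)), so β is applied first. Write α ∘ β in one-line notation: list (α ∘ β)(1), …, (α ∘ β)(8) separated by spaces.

(α ∘ β)(x) = α(β(x)). Computing each image: α(β(1)) = α(1) = 6, α(β(2)) = α(5) = 2, α(β(3)) = α(6) = 8, α(β(4)) = α(7) = 5, α(β(5)) = α(3) = 3, α(β(6)) = α(2) = 7, α(β(7)) = α(4) = 1, α(β(8)) = α(8) = 4.
Hence α ∘ β = [6 2 8 5 3 7 1 4].

6 2 8 5 3 7 1 4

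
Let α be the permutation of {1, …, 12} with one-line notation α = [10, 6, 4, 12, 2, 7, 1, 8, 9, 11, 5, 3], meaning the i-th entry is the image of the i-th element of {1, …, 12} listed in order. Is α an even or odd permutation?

even

In disjoint-cycle form the cycle lengths are 7, 3, 1, 1.
A cycle is odd iff its length is even; α has 0 even-length cycles, so sgn(α) = (−1)^0 and α is even.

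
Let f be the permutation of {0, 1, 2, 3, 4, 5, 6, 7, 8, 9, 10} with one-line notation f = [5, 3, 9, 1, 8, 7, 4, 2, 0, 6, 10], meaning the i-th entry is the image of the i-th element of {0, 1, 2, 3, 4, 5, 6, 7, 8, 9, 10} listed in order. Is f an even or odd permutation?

even

In disjoint-cycle form the cycle lengths are 8, 2, 1.
A cycle of length ℓ contributes ℓ−1 transpositions, so f is a product of 7 + 1 = 8 transpositions — even.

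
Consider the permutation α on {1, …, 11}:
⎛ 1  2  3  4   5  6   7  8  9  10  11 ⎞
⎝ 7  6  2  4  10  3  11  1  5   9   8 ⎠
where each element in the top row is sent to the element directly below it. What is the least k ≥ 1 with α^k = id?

12

The disjoint-cycle form of α has cycle lengths 4, 3, 3, 1.
The order is lcm(4, 3, 3) = 12.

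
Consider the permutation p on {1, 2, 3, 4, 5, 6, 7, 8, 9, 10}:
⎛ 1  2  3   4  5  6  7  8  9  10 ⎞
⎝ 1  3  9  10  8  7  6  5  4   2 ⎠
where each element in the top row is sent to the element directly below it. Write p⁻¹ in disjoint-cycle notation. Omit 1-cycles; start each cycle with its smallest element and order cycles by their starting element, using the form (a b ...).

(2 10 4 9 3)(5 8)(6 7)

The cycle decomposition of p is (2 3 9 4 10)(5 8)(6 7).
The inverse reverses every cycle; in canonical form, p⁻¹ = (2 10 4 9 3)(5 8)(6 7).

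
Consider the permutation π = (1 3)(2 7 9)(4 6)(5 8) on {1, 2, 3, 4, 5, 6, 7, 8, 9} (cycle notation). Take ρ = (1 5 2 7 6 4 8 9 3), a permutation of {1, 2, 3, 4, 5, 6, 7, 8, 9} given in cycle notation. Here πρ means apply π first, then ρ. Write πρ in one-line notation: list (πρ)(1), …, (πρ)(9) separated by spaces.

1 6 5 4 9 8 3 2 7

For each element, apply π then ρ: 1 → 3 → 1; 2 → 7 → 6; 3 → 1 → 5; 4 → 6 → 4; 5 → 8 → 9; 6 → 4 → 8; 7 → 9 → 3; 8 → 5 → 2; 9 → 2 → 7.
Collecting the images, πρ = [1 6 5 4 9 8 3 2 7].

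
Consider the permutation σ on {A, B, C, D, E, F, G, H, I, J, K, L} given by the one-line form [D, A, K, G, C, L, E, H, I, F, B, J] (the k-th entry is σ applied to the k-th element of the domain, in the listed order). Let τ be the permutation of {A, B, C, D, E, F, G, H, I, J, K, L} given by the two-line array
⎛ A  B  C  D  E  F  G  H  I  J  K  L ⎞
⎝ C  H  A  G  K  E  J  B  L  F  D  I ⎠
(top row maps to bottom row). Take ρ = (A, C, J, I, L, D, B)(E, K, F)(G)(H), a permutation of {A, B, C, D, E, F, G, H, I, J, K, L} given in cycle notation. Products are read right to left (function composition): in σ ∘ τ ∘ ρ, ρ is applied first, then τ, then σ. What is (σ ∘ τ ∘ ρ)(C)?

L

Chase C: ρ(C) = J; τ(J) = F; σ(F) = L. Hence (σ ∘ τ ∘ ρ)(C) = L.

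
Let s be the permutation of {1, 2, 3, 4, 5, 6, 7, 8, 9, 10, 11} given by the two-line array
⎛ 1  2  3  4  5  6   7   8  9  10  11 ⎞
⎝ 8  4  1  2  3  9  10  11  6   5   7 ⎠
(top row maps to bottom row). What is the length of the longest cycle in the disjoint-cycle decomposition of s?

7

Decomposing into disjoint cycles gives (1 8 11 7 10 5 3)(2 4)(6 9); the longest has length 7.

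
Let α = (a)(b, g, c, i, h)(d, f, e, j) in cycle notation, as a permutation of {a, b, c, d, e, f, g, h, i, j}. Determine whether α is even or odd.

The cycle lengths are 5, 4, 1.
A cycle is odd iff its length is even; α has 1 even-length cycle, so sgn(α) = (−1)^1 and α is odd.

odd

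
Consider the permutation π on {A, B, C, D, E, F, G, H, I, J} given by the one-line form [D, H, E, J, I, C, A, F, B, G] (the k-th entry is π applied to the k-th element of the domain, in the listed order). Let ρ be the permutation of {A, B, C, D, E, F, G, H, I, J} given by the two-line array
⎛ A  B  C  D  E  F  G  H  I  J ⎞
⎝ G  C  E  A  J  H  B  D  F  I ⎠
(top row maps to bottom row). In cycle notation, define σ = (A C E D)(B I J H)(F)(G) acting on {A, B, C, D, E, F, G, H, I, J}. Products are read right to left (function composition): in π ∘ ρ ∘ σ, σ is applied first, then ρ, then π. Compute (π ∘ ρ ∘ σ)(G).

H

Apply the permutations in order: σ(G) = G, then ρ(G) = B, then π(B) = H. So (π ∘ ρ ∘ σ)(G) = H.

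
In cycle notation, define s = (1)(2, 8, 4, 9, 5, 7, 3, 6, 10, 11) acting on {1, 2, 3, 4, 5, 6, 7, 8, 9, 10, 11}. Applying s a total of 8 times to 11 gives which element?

11 lies in the 10-cycle (2, 8, 4, 9, 5, 7, 3, 6, 10, 11).
Stepping 8 places around the cycle: 11 → 2 → 8 → 4 → 9 → 5 → 7 → 3 → 6.

6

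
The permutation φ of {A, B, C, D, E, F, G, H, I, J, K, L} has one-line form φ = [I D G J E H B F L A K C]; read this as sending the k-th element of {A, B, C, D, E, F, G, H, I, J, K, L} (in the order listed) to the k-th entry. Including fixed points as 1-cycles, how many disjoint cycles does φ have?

4

The cycle decomposition is (A I L C G B D J)(E)(F H)(K), which has 4 cycles (counting 1-cycles).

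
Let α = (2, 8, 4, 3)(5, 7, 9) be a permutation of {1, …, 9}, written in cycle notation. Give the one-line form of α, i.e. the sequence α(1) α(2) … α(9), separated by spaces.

1 8 2 3 7 6 9 4 5

Each element maps to the next entry in its cycle (wrapping to the front): 1→1, 2→8, 3→2, 4→3, 5→7, 6→6, 7→9, 8→4, 9→5.
Listing these in domain order gives 1 8 2 3 7 6 9 4 5.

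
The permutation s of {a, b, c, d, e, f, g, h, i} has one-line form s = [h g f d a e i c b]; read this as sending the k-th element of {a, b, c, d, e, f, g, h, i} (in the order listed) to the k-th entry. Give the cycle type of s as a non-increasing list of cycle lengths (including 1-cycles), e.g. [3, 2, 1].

The disjoint cycles are (a h c f e)(b g i)(d), with lengths 5, 3, 1 in non-increasing order.

[5, 3, 1]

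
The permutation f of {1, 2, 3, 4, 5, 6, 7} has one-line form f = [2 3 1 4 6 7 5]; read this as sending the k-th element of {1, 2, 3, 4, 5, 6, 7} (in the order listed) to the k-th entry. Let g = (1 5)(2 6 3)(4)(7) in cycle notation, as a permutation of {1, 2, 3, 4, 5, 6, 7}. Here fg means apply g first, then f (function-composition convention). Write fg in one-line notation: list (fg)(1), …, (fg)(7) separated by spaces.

6 7 3 4 2 1 5

For each element, apply g then f: 1 → 5 → 6; 2 → 6 → 7; 3 → 2 → 3; 4 → 4 → 4; 5 → 1 → 2; 6 → 3 → 1; 7 → 7 → 5.
So fg in one-line form is 6 7 3 4 2 1 5.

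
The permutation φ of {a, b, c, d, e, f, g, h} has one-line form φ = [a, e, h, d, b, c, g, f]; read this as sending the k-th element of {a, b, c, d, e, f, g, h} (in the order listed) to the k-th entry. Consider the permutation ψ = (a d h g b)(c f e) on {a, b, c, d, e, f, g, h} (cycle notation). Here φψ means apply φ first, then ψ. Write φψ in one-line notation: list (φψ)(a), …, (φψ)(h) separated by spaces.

For each element, apply φ then ψ: a → a → d; b → e → c; c → h → g; d → d → h; e → b → a; f → c → f; g → g → b; h → f → e.
Collecting the images, φψ = [d c g h a f b e].

d c g h a f b e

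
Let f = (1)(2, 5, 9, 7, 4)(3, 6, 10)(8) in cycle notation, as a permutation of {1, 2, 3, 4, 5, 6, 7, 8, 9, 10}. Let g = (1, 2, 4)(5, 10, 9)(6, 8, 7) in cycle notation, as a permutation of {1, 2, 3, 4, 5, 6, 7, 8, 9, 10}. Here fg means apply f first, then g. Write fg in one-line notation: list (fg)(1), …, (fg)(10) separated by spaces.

(fg)(x) = g(f(x)). Computing each image: g(f(1)) = g(1) = 2, g(f(2)) = g(5) = 10, g(f(3)) = g(6) = 8, g(f(4)) = g(2) = 4, g(f(5)) = g(9) = 5, g(f(6)) = g(10) = 9, g(f(7)) = g(4) = 1, g(f(8)) = g(8) = 7, g(f(9)) = g(7) = 6, g(f(10)) = g(3) = 3.
Hence fg = [2 10 8 4 5 9 1 7 6 3].

2 10 8 4 5 9 1 7 6 3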